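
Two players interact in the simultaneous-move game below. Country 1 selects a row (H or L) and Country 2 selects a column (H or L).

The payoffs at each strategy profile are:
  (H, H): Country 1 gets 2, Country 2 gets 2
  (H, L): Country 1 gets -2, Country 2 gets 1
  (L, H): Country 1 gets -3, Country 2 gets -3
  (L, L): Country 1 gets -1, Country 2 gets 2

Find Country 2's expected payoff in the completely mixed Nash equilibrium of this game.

First find p, the probability Country 1 plays H, from Country 2's indifference between H and L: 2p − 3(1−p) = p + 2(1−p), giving p = 5/6.
Since Country 2 is indifferent in equilibrium, Country 2's expected payoff equals the payoff from either column against (5/6, 1/6). Using H: 2(5/6) − 3(1/6) = 7/6.

7/6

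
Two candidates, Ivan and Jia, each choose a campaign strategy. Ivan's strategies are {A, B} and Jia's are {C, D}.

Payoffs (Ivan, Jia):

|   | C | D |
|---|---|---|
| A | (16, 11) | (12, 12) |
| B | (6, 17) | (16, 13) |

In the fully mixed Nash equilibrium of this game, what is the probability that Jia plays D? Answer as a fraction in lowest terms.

5/7

Let y be the probability that Jia plays C. In a completely mixed equilibrium, Ivan must be indifferent between A and B.
Ivan's expected payoff from A is 16y + 12(1−y); from B it is 6y + 16(1−y).
Setting these equal: 4y + 12 = −10y + 16, so y = 2/7.
Therefore Jia plays D with probability 1 − 2/7 = 5/7.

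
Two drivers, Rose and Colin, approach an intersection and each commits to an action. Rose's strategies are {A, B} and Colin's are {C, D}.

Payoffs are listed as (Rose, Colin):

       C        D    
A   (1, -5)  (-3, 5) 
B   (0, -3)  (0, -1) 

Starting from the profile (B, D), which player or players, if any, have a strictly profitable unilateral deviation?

Rose at (B, D) earns 0; deviating to A yields -3 — not better.
Colin earns -1; deviating to C yields -3 — not better.
Neither player can strictly improve; the profile is a Nash equilibrium.

Neither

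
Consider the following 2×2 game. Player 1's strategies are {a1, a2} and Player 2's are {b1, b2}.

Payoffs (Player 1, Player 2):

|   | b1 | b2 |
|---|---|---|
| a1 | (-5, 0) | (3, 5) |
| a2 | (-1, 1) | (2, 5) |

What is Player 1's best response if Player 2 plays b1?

Against b1, Player 1 earns -5 from a1 and -1 from a2.
So a2 is the best response.

a2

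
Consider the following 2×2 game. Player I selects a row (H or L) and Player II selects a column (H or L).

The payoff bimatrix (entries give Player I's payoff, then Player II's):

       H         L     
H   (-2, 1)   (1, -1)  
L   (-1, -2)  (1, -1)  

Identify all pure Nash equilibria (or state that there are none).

(H, H): Player I prefers L (-1 > -2) — not an equilibrium.
(H, L): Player II prefers H (1 > -1) — not an equilibrium.
(L, H): Player II prefers L (-1 > -2) — not an equilibrium.
(L, L): Player I gets 1 ≥ 1 from H, and Player II gets -1 ≥ -2 from H — Nash equilibrium.

(L, L)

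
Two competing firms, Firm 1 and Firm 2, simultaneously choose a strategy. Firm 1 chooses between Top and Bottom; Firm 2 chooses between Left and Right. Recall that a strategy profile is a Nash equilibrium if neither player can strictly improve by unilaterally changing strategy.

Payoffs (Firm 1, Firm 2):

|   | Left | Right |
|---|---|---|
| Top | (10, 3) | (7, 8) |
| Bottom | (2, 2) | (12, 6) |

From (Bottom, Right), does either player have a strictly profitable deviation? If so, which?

Firm 1 at (Bottom, Right) earns 12; deviating to Top yields 7 — not better.
Firm 2 earns 6; deviating to Left yields 2 — not better.
Neither player can strictly improve; the profile is a Nash equilibrium.

Neither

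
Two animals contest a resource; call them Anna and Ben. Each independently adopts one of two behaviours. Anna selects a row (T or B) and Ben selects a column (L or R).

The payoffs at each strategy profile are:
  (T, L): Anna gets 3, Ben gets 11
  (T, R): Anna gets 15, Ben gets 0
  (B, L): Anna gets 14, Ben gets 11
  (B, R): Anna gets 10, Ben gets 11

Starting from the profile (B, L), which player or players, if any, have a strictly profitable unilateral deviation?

Anna at (B, L) earns 14; deviating to T yields 3 — not better.
Ben earns 11; deviating to R yields 11 — not better.
Neither player can strictly improve; the profile is a Nash equilibrium.

Neither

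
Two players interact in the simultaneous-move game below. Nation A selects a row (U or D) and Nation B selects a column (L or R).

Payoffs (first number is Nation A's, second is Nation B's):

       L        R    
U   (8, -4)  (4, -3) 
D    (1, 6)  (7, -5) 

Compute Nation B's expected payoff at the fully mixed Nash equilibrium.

First find x, the probability Nation A plays U, from Nation B's indifference between L and R: −4x + 6(1−x) = −3x − 5(1−x), giving x = 11/12.
Since Nation B is indifferent in equilibrium, Nation B's expected payoff equals the payoff from either column against (11/12, 1/12). Using L: −4(11/12) + 6(1/12) = -19/6.

-19/6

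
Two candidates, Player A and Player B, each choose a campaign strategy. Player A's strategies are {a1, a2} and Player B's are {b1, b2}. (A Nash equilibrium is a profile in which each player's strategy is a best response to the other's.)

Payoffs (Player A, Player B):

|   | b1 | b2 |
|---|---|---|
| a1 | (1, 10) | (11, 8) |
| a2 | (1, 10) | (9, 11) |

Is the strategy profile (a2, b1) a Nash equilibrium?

At (a2, b1), Player A earns 1; switching to a1 would give 1, so Player A has no profitable deviation.
Player B earns 10; switching to b2 would give 11, so Player B would deviate.
Since at least one player can profitably deviate, this is not a Nash equilibrium.

No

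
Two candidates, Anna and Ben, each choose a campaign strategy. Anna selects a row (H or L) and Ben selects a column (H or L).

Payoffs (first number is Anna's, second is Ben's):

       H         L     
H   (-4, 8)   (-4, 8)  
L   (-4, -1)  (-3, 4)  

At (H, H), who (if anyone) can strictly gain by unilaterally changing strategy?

Anna at (H, H) earns -4; deviating to L yields -4 — not better.
Ben earns 8; deviating to L yields 8 — not better.
Neither player can strictly improve; the profile is a Nash equilibrium.

Neither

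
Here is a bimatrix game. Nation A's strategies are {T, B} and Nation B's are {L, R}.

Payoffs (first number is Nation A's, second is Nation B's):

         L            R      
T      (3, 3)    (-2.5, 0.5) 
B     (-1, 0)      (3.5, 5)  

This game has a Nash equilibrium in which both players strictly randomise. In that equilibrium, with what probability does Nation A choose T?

Let x be the probability that Nation A plays T. In a completely mixed equilibrium, Nation B must be indifferent between L and R.
Nation B's expected payoff from L is 3x; from R it is 0.5x + 5(1−x).
Setting these equal: 3x = −4.5x + 5, so x = 2/3.

2/3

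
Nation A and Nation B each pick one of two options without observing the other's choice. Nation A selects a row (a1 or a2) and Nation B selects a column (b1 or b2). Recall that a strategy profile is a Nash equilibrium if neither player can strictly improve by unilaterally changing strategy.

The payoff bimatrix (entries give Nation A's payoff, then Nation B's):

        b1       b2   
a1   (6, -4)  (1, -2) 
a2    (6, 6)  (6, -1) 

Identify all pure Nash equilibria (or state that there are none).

(a1, b1): Nation B prefers b2 (-2 > -4) — not an equilibrium.
(a1, b2): Nation A prefers a2 (6 > 1) — not an equilibrium.
(a2, b1): Nation A gets 6 ≥ 6 from a1, and Nation B gets 6 ≥ -1 from b2 — Nash equilibrium.
(a2, b2): Nation B prefers b1 (6 > -1) — not an equilibrium.

(a2, b1)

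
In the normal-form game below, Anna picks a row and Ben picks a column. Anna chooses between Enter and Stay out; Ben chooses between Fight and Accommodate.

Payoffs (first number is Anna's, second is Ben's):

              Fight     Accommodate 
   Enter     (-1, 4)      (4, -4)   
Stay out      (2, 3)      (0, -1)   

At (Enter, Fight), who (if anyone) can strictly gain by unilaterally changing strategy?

Anna

Anna at (Enter, Fight) earns -1; deviating to Stay out yields 2 — a strict improvement.
Ben earns 4; deviating to Accommodate yields -4 — not better.
Only Anna has a strictly profitable deviation.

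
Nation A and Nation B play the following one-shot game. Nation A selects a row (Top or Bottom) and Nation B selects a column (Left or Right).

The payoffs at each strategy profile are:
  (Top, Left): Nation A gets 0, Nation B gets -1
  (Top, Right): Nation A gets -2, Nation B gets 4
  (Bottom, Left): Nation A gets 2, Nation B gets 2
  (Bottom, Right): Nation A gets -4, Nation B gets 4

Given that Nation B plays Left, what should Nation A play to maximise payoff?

Against Left, Nation A earns 0 from Top and 2 from Bottom.
So Bottom is the best response.

Bottom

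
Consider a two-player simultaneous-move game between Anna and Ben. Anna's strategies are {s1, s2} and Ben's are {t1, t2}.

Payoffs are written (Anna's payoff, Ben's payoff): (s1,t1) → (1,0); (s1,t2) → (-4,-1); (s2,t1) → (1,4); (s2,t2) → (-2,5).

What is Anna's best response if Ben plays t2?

Against t2, Anna earns -4 from s1 and -2 from s2.
So s2 is the best response.

s2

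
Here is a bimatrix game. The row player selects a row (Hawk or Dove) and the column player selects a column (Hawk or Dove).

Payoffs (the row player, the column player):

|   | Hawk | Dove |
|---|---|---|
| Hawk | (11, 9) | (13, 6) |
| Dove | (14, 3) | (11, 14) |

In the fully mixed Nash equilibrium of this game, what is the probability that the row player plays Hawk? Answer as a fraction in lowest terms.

11/14

Let x be the probability that the row player plays Hawk. In a completely mixed equilibrium, the column player must be indifferent between Hawk and Dove.
The column player's expected payoff from Hawk is 9x + 3(1−x); from Dove it is 6x + 14(1−x).
Setting these equal: 6x + 3 = −8x + 14, so x = 11/14.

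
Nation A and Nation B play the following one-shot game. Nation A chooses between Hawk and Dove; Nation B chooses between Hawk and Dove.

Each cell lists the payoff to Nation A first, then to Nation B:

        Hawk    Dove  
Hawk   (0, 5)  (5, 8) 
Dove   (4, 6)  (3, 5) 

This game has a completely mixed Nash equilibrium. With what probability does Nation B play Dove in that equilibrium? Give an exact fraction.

Let y be the probability that Nation B plays Hawk. In a completely mixed equilibrium, Nation A must be indifferent between Hawk and Dove.
Nation A's expected payoff from Hawk is 5(1−y); from Dove it is 4y + 3(1−y).
Setting these equal: −5y + 5 = y + 3, so y = 1/3.
Therefore Nation B plays Dove with probability 1 − 1/3 = 2/3.

2/3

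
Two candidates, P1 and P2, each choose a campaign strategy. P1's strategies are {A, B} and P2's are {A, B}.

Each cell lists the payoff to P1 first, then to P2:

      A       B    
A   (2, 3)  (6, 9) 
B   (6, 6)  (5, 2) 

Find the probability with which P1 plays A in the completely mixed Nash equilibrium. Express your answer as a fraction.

2/5

Let r be the probability that P1 plays A. In a completely mixed equilibrium, P2 must be indifferent between A and B.
P2's expected payoff from A is 3r + 6(1−r); from B it is 9r + 2(1−r).
Setting these equal: −3r + 6 = 7r + 2, so r = 2/5.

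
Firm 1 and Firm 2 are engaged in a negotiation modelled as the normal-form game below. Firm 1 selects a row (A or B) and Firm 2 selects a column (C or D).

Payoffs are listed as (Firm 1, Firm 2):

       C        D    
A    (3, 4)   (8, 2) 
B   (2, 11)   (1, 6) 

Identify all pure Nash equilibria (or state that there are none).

(A, C): Firm 1 gets 3 ≥ 2 from B, and Firm 2 gets 4 ≥ 2 from D — Nash equilibrium.
(A, D): Firm 2 prefers C (4 > 2) — not an equilibrium.
(B, C): Firm 1 prefers A (3 > 2) — not an equilibrium.
(B, D): Firm 1 prefers A (8 > 1); Firm 2 prefers C (11 > 6) — not an equilibrium.

(A, C)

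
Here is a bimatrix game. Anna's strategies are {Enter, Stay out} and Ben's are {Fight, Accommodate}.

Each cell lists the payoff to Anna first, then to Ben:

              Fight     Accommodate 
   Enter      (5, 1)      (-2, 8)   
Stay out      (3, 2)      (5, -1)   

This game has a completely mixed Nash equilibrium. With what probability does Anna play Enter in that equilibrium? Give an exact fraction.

3/10

Let x be the probability that Anna plays Enter. In a completely mixed equilibrium, Ben must be indifferent between Fight and Accommodate.
Ben's expected payoff from Fight is x + 2(1−x); from Accommodate it is 8x − (1−x).
Setting these equal: −x + 2 = 9x − 1, so x = 3/10.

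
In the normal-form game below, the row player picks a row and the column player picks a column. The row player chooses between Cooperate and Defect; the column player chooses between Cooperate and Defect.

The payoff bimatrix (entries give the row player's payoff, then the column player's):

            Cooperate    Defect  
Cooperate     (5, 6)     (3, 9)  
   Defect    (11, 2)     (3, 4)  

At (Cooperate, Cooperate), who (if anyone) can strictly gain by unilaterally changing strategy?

The row player at (Cooperate, Cooperate) earns 5; deviating to Defect yields 11 — a strict improvement.
The column player earns 6; deviating to Defect yields 9 — a strict improvement.
Both the row player and the column player have strictly profitable deviations.

Both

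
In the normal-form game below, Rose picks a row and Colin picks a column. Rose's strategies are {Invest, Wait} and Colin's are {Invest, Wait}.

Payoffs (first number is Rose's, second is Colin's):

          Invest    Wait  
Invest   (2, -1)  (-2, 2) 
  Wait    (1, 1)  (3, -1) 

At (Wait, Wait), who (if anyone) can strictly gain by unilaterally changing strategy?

Rose at (Wait, Wait) earns 3; deviating to Invest yields -2 — not better.
Colin earns -1; deviating to Invest yields 1 — a strict improvement.
Only Colin has a strictly profitable deviation.

Colin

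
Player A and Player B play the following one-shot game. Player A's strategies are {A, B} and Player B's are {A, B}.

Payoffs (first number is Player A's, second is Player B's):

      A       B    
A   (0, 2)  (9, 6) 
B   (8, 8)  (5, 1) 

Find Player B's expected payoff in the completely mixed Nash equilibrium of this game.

46/11

First find p, the probability Player A plays A, from Player B's indifference between A and B: 2p + 8(1−p) = 6p + (1−p), giving p = 7/11.
Since Player B is indifferent in equilibrium, Player B's expected payoff equals the payoff from either column against (7/11, 4/11). Using A: 2(7/11) + 8(4/11) = 46/11.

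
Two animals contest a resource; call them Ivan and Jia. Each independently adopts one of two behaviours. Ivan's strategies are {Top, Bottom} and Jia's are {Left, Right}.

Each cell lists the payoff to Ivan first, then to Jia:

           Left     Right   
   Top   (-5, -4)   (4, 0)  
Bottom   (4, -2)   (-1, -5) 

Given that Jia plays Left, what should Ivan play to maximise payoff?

Against Left, Ivan earns -5 from Top and 4 from Bottom.
So Bottom is the best response.

Bottom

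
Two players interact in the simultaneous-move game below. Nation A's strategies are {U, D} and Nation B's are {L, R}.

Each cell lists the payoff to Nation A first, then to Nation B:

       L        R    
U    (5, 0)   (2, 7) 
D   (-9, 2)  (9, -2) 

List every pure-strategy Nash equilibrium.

none

(U, L): Nation B prefers R (7 > 0) — not an equilibrium.
(U, R): Nation A prefers D (9 > 2) — not an equilibrium.
(D, L): Nation A prefers U (5 > -9) — not an equilibrium.
(D, R): Nation B prefers L (2 > -2) — not an equilibrium.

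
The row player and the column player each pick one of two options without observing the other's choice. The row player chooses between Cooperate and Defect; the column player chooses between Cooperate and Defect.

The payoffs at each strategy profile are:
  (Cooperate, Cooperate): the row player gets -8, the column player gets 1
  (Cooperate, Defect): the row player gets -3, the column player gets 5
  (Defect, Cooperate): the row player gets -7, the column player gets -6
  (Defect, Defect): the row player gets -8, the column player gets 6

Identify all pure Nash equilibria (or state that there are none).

(Cooperate, Cooperate): the row player prefers Defect (-7 > -8); the column player prefers Defect (5 > 1) — not an equilibrium.
(Cooperate, Defect): the row player gets -3 ≥ -8 from Defect, and the column player gets 5 ≥ 1 from Cooperate — Nash equilibrium.
(Defect, Cooperate): the column player prefers Defect (6 > -6) — not an equilibrium.
(Defect, Defect): the row player prefers Cooperate (-3 > -8) — not an equilibrium.

(Cooperate, Defect)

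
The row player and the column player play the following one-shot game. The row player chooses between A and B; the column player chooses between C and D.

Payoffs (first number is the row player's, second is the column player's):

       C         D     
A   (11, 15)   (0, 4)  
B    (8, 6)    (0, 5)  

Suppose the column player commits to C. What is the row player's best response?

A

Against C, the row player earns 11 from A and 8 from B.
So A is the best response.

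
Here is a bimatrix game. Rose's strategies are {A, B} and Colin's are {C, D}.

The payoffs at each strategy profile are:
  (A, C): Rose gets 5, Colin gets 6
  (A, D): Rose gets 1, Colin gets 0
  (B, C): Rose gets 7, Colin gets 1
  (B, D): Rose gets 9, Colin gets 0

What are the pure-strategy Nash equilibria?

(A, C): Rose prefers B (7 > 5) — not an equilibrium.
(A, D): Rose prefers B (9 > 1); Colin prefers C (6 > 0) — not an equilibrium.
(B, C): Rose gets 7 ≥ 5 from A, and Colin gets 1 ≥ 0 from D — Nash equilibrium.
(B, D): Colin prefers C (1 > 0) — not an equilibrium.

(B, C)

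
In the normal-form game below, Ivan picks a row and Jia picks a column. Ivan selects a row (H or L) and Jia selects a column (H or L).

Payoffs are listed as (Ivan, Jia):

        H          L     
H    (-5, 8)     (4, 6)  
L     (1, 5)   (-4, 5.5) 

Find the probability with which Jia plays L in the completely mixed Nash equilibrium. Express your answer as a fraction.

Let c be the probability that Jia plays H. In a completely mixed equilibrium, Ivan must be indifferent between H and L.
Ivan's expected payoff from H is −5c + 4(1−c); from L it is c − 4(1−c).
Setting these equal: −9c + 4 = 5c − 4, so c = 4/7.
Therefore Jia plays L with probability 1 − 4/7 = 3/7.

3/7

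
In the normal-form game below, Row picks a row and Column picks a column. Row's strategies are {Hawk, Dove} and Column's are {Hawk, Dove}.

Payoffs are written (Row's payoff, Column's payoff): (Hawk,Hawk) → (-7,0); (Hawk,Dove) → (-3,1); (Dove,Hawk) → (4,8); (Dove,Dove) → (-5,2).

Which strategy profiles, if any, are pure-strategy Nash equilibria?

(Hawk, Dove) and (Dove, Hawk)

(Hawk, Hawk): Row prefers Dove (4 > -7); Column prefers Dove (1 > 0) — not an equilibrium.
(Hawk, Dove): Row gets -3 ≥ -5 from Dove, and Column gets 1 ≥ 0 from Hawk — Nash equilibrium.
(Dove, Hawk): Row gets 4 ≥ -7 from Hawk, and Column gets 8 ≥ 2 from Dove — Nash equilibrium.
(Dove, Dove): Row prefers Hawk (-3 > -5); Column prefers Hawk (8 > 2) — not an equilibrium.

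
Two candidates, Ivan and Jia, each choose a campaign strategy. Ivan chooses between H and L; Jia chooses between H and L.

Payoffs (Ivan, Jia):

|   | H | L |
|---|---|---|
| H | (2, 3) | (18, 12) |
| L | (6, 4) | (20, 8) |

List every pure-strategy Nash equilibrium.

(H, H): Ivan prefers L (6 > 2); Jia prefers L (12 > 3) — not an equilibrium.
(H, L): Ivan prefers L (20 > 18) — not an equilibrium.
(L, H): Jia prefers L (8 > 4) — not an equilibrium.
(L, L): Ivan gets 20 ≥ 18 from H, and Jia gets 8 ≥ 4 from H — Nash equilibrium.

(L, L)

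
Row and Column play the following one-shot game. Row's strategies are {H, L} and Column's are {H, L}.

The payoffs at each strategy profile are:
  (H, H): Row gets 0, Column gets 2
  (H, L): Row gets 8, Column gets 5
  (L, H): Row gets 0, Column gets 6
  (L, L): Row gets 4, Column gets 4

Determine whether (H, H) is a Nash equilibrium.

No

At (H, H), Row earns 0; switching to L would give 0, so Row has no profitable deviation.
Column earns 2; switching to L would give 5, so Column would deviate.
Since at least one player can profitably deviate, this is not a Nash equilibrium.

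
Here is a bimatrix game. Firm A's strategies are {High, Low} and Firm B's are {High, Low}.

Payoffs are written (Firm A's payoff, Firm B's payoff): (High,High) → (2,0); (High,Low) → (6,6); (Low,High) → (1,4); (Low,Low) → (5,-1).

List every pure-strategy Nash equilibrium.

(High, High): Firm B prefers Low (6 > 0) — not an equilibrium.
(High, Low): Firm A gets 6 ≥ 5 from Low, and Firm B gets 6 ≥ 0 from High — Nash equilibrium.
(Low, High): Firm A prefers High (2 > 1) — not an equilibrium.
(Low, Low): Firm A prefers High (6 > 5); Firm B prefers High (4 > -1) — not an equilibrium.

(High, Low)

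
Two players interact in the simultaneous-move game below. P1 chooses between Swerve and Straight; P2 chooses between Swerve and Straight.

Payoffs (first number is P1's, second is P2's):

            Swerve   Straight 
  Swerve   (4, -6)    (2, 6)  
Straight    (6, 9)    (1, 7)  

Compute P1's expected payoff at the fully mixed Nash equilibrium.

First find q, the probability P2 plays Swerve, from P1's indifference between Swerve and Straight: 4q + 2(1−q) = 6q + (1−q), giving q = 1/3.
Since P1 is indifferent in equilibrium, P1's expected payoff equals the payoff from either row against (1/3, 2/3). Using Swerve: 4(1/3) + 2(2/3) = 8/3.

8/3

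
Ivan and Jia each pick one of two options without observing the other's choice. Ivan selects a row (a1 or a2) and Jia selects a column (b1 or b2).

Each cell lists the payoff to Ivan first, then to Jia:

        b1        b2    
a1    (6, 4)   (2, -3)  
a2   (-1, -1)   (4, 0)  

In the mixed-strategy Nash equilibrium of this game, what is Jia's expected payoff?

First find x, the probability Ivan plays a1, from Jia's indifference between b1 and b2: 4x − (1−x) = −3x, giving x = 1/8.
Since Jia is indifferent in equilibrium, Jia's expected payoff equals the payoff from either column against (1/8, 7/8). Using b1: 4(1/8) − (7/8) = -3/8.

-3/8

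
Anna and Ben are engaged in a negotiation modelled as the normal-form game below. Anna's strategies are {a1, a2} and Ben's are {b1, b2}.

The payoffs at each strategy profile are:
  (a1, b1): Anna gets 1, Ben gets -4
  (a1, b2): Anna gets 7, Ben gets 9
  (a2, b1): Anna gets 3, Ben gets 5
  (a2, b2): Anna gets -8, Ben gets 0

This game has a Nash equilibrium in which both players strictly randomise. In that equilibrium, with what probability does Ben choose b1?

Let y be the probability that Ben plays b1. In a completely mixed equilibrium, Anna must be indifferent between a1 and a2.
Anna's expected payoff from a1 is y + 7(1−y); from a2 it is 3y − 8(1−y).
Setting these equal: −6y + 7 = 11y − 8, so y = 15/17.

15/17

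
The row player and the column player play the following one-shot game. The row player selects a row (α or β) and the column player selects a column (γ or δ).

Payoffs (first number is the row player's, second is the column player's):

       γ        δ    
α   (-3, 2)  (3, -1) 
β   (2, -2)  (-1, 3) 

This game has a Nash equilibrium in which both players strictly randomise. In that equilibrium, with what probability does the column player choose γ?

4/9

Let c be the probability that the column player plays γ. In a completely mixed equilibrium, the row player must be indifferent between α and β.
The row player's expected payoff from α is −3c + 3(1−c); from β it is 2c − (1−c).
Setting these equal: −6c + 3 = 3c − 1, so c = 4/9.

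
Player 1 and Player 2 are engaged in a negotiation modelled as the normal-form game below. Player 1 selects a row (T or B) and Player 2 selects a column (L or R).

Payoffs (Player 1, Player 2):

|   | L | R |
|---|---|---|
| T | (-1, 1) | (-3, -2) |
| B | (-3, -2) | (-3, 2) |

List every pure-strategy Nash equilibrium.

(T, L): Player 1 gets -1 ≥ -3 from B, and Player 2 gets 1 ≥ -2 from R — Nash equilibrium.
(T, R): Player 2 prefers L (1 > -2) — not an equilibrium.
(B, L): Player 1 prefers T (-1 > -3); Player 2 prefers R (2 > -2) — not an equilibrium.
(B, R): Player 1 gets -3 ≥ -3 from T, and Player 2 gets 2 ≥ -2 from L — Nash equilibrium.

(T, L) and (B, R)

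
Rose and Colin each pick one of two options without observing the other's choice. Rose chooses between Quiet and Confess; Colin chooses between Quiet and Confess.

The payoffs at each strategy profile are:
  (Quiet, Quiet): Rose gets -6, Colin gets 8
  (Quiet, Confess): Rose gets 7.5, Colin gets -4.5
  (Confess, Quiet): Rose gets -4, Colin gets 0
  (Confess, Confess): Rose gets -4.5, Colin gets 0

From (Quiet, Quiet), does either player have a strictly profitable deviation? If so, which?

Rose

Rose at (Quiet, Quiet) earns -6; deviating to Confess yields -4 — a strict improvement.
Colin earns 8; deviating to Confess yields -4.5 — not better.
Only Rose has a strictly profitable deviation.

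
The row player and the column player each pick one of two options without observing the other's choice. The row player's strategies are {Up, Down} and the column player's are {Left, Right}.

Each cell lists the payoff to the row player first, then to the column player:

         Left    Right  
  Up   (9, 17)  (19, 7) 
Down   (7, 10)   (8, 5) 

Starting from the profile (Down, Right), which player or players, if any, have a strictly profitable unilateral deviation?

Both

The row player at (Down, Right) earns 8; deviating to Up yields 19 — a strict improvement.
The column player earns 5; deviating to Left yields 10 — a strict improvement.
Both the row player and the column player have strictly profitable deviations.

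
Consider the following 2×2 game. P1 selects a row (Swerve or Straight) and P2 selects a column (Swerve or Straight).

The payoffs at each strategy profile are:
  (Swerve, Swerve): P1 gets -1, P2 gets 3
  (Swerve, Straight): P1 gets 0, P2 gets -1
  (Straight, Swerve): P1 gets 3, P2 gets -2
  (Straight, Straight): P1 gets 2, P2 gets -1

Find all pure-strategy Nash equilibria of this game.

(Swerve, Swerve): P1 prefers Straight (3 > -1) — not an equilibrium.
(Swerve, Straight): P1 prefers Straight (2 > 0); P2 prefers Swerve (3 > -1) — not an equilibrium.
(Straight, Swerve): P2 prefers Straight (-1 > -2) — not an equilibrium.
(Straight, Straight): P1 gets 2 ≥ 0 from Swerve, and P2 gets -1 ≥ -2 from Swerve — Nash equilibrium.

(Straight, Straight)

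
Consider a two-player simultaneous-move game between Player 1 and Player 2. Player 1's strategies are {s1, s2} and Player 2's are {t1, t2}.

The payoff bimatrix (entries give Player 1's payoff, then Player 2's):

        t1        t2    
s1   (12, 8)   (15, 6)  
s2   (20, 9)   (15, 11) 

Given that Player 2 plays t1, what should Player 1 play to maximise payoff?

s2

Against t1, Player 1 earns 12 from s1 and 20 from s2.
So s2 is the best response.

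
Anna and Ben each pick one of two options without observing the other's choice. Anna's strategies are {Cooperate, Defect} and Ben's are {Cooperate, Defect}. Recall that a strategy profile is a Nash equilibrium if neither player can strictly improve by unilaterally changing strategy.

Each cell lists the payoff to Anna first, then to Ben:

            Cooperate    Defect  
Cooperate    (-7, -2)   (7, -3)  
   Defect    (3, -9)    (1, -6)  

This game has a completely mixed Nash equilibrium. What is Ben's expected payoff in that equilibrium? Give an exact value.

First find p, the probability Anna plays Cooperate, from Ben's indifference between Cooperate and Defect: −2p − 9(1−p) = −3p − 6(1−p), giving p = 3/4.
Since Ben is indifferent in equilibrium, Ben's expected payoff equals the payoff from either column against (3/4, 1/4). Using Cooperate: −2(3/4) − 9(1/4) = -15/4.

-15/4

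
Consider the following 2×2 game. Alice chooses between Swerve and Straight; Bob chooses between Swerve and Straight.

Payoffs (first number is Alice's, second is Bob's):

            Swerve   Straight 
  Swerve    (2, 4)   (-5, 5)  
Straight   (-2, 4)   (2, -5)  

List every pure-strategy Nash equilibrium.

none

(Swerve, Swerve): Bob prefers Straight (5 > 4) — not an equilibrium.
(Swerve, Straight): Alice prefers Straight (2 > -5) — not an equilibrium.
(Straight, Swerve): Alice prefers Swerve (2 > -2) — not an equilibrium.
(Straight, Straight): Bob prefers Swerve (4 > -5) — not an equilibrium.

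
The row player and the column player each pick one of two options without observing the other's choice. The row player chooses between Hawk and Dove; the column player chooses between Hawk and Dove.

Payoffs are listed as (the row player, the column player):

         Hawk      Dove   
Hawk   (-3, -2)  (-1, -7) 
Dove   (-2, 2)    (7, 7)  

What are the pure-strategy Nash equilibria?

(Hawk, Hawk): the row player prefers Dove (-2 > -3) — not an equilibrium.
(Hawk, Dove): the row player prefers Dove (7 > -1); the column player prefers Hawk (-2 > -7) — not an equilibrium.
(Dove, Hawk): the column player prefers Dove (7 > 2) — not an equilibrium.
(Dove, Dove): the row player gets 7 ≥ -1 from Hawk, and the column player gets 7 ≥ 2 from Hawk — Nash equilibrium.

(Dove, Dove)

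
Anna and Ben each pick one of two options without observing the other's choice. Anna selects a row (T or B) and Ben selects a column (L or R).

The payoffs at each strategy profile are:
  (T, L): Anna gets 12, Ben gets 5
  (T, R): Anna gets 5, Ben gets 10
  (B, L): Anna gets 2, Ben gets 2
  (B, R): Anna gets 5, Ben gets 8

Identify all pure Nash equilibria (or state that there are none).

(T, L): Ben prefers R (10 > 5) — not an equilibrium.
(T, R): Anna gets 5 ≥ 5 from B, and Ben gets 10 ≥ 5 from L — Nash equilibrium.
(B, L): Anna prefers T (12 > 2); Ben prefers R (8 > 2) — not an equilibrium.
(B, R): Anna gets 5 ≥ 5 from T, and Ben gets 8 ≥ 2 from L — Nash equilibrium.

(T, R) and (B, R)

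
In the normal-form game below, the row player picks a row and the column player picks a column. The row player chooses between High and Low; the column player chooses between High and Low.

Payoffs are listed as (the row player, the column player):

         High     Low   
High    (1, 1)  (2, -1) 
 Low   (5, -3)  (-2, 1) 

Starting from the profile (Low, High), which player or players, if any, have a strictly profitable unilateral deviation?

The row player at (Low, High) earns 5; deviating to High yields 1 — not better.
The column player earns -3; deviating to Low yields 1 — a strict improvement.
Only the column player has a strictly profitable deviation.

The column player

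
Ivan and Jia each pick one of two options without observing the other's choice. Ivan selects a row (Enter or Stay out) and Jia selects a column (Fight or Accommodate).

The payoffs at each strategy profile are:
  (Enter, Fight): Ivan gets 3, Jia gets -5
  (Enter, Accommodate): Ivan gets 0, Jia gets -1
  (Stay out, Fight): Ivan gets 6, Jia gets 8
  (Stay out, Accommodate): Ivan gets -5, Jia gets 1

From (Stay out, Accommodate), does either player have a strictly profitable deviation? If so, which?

Ivan at (Stay out, Accommodate) earns -5; deviating to Enter yields 0 — a strict improvement.
Jia earns 1; deviating to Fight yields 8 — a strict improvement.
Both Ivan and Jia have strictly profitable deviations.

Both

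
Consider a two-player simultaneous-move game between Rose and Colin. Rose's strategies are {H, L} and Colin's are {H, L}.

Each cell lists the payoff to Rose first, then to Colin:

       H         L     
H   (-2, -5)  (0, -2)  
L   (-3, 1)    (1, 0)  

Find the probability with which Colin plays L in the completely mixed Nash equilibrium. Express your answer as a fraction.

1/2

Let y be the probability that Colin plays H. In a completely mixed equilibrium, Rose must be indifferent between H and L.
Rose's expected payoff from H is −2y; from L it is −3y + (1−y).
Setting these equal: −2y = −4y + 1, so y = 1/2.
Therefore Colin plays L with probability 1 − 1/2 = 1/2.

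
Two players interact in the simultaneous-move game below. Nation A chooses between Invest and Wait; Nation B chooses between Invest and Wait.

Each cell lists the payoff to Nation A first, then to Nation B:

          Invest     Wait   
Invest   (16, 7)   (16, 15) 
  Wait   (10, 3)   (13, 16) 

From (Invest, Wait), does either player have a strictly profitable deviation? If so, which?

Neither

Nation A at (Invest, Wait) earns 16; deviating to Wait yields 13 — not better.
Nation B earns 15; deviating to Invest yields 7 — not better.
Neither player can strictly improve; the profile is a Nash equilibrium.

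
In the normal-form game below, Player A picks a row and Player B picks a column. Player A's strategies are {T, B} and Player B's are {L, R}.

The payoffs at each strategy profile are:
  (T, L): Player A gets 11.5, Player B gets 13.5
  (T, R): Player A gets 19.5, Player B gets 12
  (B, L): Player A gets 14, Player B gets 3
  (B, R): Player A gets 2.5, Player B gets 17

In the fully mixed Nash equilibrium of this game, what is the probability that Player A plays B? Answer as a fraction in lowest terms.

Let x be the probability that Player A plays T. In a completely mixed equilibrium, Player B must be indifferent between L and R.
Player B's expected payoff from L is 13.5x + 3(1−x); from R it is 12x + 17(1−x).
Setting these equal: 10.5x + 3 = −5x + 17, so x = 28/31.
Therefore Player A plays B with probability 1 − 28/31 = 3/31.

3/31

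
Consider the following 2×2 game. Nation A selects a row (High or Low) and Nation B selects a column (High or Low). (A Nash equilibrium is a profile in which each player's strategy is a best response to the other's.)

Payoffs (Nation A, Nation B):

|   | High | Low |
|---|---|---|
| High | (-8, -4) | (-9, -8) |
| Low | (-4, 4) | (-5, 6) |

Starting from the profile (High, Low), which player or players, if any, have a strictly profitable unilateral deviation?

Nation A at (High, Low) earns -9; deviating to Low yields -5 — a strict improvement.
Nation B earns -8; deviating to High yields -4 — a strict improvement.
Both Nation A and Nation B have strictly profitable deviations.

Both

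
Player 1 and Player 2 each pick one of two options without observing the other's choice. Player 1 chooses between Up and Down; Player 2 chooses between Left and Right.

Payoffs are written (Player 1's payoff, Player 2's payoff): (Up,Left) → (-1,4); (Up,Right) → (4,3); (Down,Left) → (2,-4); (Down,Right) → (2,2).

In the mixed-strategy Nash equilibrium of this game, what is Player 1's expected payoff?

2

First find y, the probability Player 2 plays Left, from Player 1's indifference between Up and Down: −y + 4(1−y) = 2y + 2(1−y), giving y = 2/5.
Since Player 1 is indifferent in equilibrium, Player 1's expected payoff equals the payoff from either row against (2/5, 3/5). Using Up: −(2/5) + 4(3/5) = 2.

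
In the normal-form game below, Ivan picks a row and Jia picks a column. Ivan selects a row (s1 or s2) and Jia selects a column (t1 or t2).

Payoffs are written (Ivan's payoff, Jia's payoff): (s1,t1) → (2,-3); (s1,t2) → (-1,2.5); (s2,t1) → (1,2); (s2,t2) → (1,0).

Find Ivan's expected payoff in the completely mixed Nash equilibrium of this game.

1

First find y, the probability Jia plays t1, from Ivan's indifference between s1 and s2: 2y − (1−y) = y + (1−y), giving y = 2/3.
Since Ivan is indifferent in equilibrium, Ivan's expected payoff equals the payoff from either row against (2/3, 1/3). Using s1: 2(2/3) − (1/3) = 1.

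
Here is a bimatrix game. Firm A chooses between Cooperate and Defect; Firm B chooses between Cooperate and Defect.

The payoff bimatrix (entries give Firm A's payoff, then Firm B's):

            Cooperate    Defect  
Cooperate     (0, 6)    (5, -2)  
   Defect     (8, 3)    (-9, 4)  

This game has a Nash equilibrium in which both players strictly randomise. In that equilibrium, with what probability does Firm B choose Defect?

Let y be the probability that Firm B plays Cooperate. In a completely mixed equilibrium, Firm A must be indifferent between Cooperate and Defect.
Firm A's expected payoff from Cooperate is 5(1−y); from Defect it is 8y − 9(1−y).
Setting these equal: −5y + 5 = 17y − 9, so y = 7/11.
Therefore Firm B plays Defect with probability 1 − 7/11 = 4/11.

4/11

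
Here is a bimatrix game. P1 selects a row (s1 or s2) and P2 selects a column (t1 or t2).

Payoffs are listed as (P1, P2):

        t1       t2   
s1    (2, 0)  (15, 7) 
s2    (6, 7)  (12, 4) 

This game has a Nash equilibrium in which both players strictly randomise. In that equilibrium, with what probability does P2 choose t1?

Let q be the probability that P2 plays t1. In a completely mixed equilibrium, P1 must be indifferent between s1 and s2.
P1's expected payoff from s1 is 2q + 15(1−q); from s2 it is 6q + 12(1−q).
Setting these equal: −13q + 15 = −6q + 12, so q = 3/7.

3/7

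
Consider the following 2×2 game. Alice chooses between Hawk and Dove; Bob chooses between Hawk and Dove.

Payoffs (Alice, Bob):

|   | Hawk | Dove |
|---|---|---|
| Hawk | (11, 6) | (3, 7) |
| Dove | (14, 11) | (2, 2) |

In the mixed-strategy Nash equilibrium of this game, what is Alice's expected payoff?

First find q, the probability Bob plays Hawk, from Alice's indifference between Hawk and Dove: 11q + 3(1−q) = 14q + 2(1−q), giving q = 1/4.
Since Alice is indifferent in equilibrium, Alice's expected payoff equals the payoff from either row against (1/4, 3/4). Using Hawk: 11(1/4) + 3(3/4) = 5.

5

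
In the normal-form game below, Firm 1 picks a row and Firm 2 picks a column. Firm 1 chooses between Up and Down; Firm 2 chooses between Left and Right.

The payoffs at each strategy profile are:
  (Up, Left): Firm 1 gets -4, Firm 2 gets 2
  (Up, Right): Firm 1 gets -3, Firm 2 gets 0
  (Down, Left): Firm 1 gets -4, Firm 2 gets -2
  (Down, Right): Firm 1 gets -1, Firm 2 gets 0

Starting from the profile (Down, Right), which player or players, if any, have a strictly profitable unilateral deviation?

Neither

Firm 1 at (Down, Right) earns -1; deviating to Up yields -3 — not better.
Firm 2 earns 0; deviating to Left yields -2 — not better.
Neither player can strictly improve; the profile is a Nash equilibrium.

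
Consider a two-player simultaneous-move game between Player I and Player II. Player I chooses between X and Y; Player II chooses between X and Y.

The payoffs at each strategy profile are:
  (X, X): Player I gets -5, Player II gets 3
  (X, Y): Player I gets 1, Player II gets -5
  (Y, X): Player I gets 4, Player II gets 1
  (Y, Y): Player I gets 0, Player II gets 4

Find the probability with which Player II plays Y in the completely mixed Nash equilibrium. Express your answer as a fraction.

Let c be the probability that Player II plays X. In a completely mixed equilibrium, Player I must be indifferent between X and Y.
Player I's expected payoff from X is −5c + (1−c); from Y it is 4c.
Setting these equal: −6c + 1 = 4c, so c = 1/10.
Therefore Player II plays Y with probability 1 − 1/10 = 9/10.

9/10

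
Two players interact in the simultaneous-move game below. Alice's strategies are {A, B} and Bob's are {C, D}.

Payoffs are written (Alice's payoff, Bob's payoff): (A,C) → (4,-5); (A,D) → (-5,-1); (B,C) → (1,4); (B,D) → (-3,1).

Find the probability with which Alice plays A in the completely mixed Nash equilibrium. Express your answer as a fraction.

3/7

Let p be the probability that Alice plays A. In a completely mixed equilibrium, Bob must be indifferent between C and D.
Bob's expected payoff from C is −5p + 4(1−p); from D it is −p + (1−p).
Setting these equal: −9p + 4 = −2p + 1, so p = 3/7.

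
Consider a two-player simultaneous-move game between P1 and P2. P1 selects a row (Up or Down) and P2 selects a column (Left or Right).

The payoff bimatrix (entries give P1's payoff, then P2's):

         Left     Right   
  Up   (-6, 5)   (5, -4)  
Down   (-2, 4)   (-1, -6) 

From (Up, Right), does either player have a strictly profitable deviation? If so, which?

P1 at (Up, Right) earns 5; deviating to Down yields -1 — not better.
P2 earns -4; deviating to Left yields 5 — a strict improvement.
Only P2 has a strictly profitable deviation.

P2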